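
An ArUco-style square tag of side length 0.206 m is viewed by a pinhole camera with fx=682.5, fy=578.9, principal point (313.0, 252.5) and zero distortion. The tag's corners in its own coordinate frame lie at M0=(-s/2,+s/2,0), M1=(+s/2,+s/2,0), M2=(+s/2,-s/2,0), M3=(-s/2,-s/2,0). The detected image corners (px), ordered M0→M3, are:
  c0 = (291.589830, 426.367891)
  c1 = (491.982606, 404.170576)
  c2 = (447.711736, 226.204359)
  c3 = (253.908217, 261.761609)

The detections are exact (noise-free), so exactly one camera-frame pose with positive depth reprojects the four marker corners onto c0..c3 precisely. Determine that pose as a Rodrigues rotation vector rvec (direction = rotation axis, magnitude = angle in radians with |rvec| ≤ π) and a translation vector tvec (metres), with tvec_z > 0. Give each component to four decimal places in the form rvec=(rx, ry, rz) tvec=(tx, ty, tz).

Intrinsics K: fx=682.5, fy=578.9, cx=313.0, cy=252.5
Marker side s = 0.206 m; corners in marker frame (Z=0):
  M0 = (-0.1030, +0.1030, 0)
  M1 = (+0.1030, +0.1030, 0)
  M2 = (+0.1030, -0.1030, 0)
  M3 = (-0.1030, -0.1030, 0)
Detected image corners:
  c0 = (291.589830, 426.367891) px
  c1 = (491.982606, 404.170576) px
  c2 = (447.711736, 226.204359) px
  c3 = (253.908217, 261.761609) px
Planar DLT: solve 8×8 A·h = b for H (H[2,2]=1):
  H  [+811.01541 +168.28833 +367.14624]
  H  [-269.74386 +803.56192 +329.49720]
  H  [-0.39224 -0.08074 +1.00000]
B = K⁻¹H; ‖b₁‖=1.453526, ‖b₂‖=1.453526; λ = 2/(‖b₁‖+‖b₂‖) = 0.687982, sign → tz>0 ⇒ λ=+0.687982
r₁ = λ·B[:,0] = (+0.94129,-0.20287,-0.26986); r₂ = λ·B[:,1] = (+0.19512,+0.97921,-0.05555)
r₃ = r₁×r₂ = (+0.27551,-0.00037,+0.96130); SVD([r₁ r₂ r₃]) → R = UVᵀ:
  R  [+0.94129 +0.19512 +0.27551]
  R  [-0.20287 +0.97921 -0.00037]
  R  [-0.26986 -0.05555 +0.96130]
t = (+0.05458, +0.09151, +0.68798) m
tr R = 2.881791; θ = arccos((tr R − 1)/2) = 0.345532 rad = 19.798°
axis k = ((R−Rᵀ)₃₂, (R−Rᵀ)₁₃, (R−Rᵀ)₂₁) / (2 sinθ) = (-0.081465, +0.805098, -0.587521)
rvec = θ·k = (-0.028149, +0.278187, -0.203007)

rvec=(-0.0281, 0.2782, -0.2030) tvec=(0.0546, 0.0915, 0.6880)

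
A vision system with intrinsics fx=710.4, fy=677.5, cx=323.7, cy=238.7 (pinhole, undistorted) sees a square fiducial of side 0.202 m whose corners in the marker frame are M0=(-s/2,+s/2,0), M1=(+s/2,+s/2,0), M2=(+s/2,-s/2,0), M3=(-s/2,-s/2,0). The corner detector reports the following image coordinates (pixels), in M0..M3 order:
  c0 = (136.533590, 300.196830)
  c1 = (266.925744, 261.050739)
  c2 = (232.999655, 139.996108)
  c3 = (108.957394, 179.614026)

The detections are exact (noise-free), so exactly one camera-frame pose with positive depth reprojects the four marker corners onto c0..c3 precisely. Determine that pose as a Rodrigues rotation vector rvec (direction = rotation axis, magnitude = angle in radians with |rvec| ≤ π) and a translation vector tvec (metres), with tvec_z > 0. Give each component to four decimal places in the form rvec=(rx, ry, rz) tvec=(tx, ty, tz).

Intrinsics K: fx=710.4, fy=677.5, cx=323.7, cy=238.7
Marker side s = 0.202 m; corners in marker frame (Z=0):
  M0 = (-0.1010, +0.1010, 0)
  M1 = (+0.1010, +0.1010, 0)
  M2 = (+0.1010, -0.1010, 0)
  M3 = (-0.1010, -0.1010, 0)
Detected image corners:
  c0 = (136.533590, 300.196830) px
  c1 = (266.925744, 261.050739) px
  c2 = (232.999655, 139.996108) px
  c3 = (108.957394, 179.614026) px
Planar DLT: solve 8×8 A·h = b for H (H[2,2]=1):
  H  [+612.17836 +110.20913 +185.41033]
  H  [-215.37485 +548.61521 +219.02746]
  H  [-0.09258 -0.22472 +1.00000]
B = K⁻¹H; ‖b₁‖=0.952382, ‖b₂‖=0.952382; λ = 2/(‖b₁‖+‖b₂‖) = 1.049998, sign → tz>0 ⇒ λ=+1.049998
r₁ = λ·B[:,0] = (+0.94912,-0.29954,-0.09721); r₂ = λ·B[:,1] = (+0.27041,+0.93338,-0.23595)
r₃ = r₁×r₂ = (+0.16141,+0.19766,+0.96689); SVD([r₁ r₂ r₃]) → R = UVᵀ:
  R  [+0.94912 +0.27041 +0.16141]
  R  [-0.29954 +0.93338 +0.19766]
  R  [-0.09721 -0.23595 +0.96689]
t = (-0.20440, -0.03049, +1.05000) m
tr R = 2.849391; θ = arccos((tr R − 1)/2) = 0.390561 rad = 22.377°
axis k = ((R−Rᵀ)₃₂, (R−Rᵀ)₁₃, (R−Rᵀ)₂₁) / (2 sinθ) = (-0.569488, +0.339663, -0.748540)
rvec = θ·k = (-0.222420, +0.132659, -0.292350)

rvec=(-0.2224, 0.1327, -0.2924) tvec=(-0.2044, -0.0305, 1.0500)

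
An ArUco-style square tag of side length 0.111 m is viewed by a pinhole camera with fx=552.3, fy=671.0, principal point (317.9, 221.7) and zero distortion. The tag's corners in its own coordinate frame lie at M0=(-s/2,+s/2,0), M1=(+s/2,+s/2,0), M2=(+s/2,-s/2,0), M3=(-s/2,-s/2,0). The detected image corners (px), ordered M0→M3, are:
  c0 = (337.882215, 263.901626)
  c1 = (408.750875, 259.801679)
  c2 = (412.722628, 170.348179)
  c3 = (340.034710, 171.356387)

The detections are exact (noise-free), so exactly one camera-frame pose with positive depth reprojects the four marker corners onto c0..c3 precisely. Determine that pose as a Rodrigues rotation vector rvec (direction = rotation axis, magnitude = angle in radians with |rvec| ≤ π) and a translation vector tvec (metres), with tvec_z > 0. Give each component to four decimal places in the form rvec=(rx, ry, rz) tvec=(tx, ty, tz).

rvec=(0.1972, -0.2565, -0.0048) tvec=(0.0838, -0.0057, 0.8042)

Intrinsics K: fx=552.3, fy=671.0, cx=317.9, cy=221.7
Marker side s = 0.111 m; corners in marker frame (Z=0):
  M0 = (-0.0555, +0.0555, 0)
  M1 = (+0.0555, +0.0555, 0)
  M2 = (+0.0555, -0.0555, 0)
  M3 = (-0.0555, -0.0555, 0)
Detected image corners:
  c0 = (337.882215, 263.901626) px
  c1 = (408.750875, 259.801679) px
  c2 = (412.722628, 170.348179) px
  c3 = (340.034710, 171.356387) px
Planar DLT: solve 8×8 A·h = b for H (H[2,2]=1):
  H  [+763.81914 +62.86613 +375.45026]
  H  [+44.49309 +871.86139 +216.94010]
  H  [+0.31287 +0.24169 +1.00000]
B = K⁻¹H; ‖b₁‖=1.243469, ‖b₂‖=1.243469; λ = 2/(‖b₁‖+‖b₂‖) = 0.804202, sign → tz>0 ⇒ λ=+0.804202
r₁ = λ·B[:,0] = (+0.96737,-0.02981,+0.25161); r₂ = λ·B[:,1] = (-0.02034,+0.98072,+0.19436)
r₃ = r₁×r₂ = (-0.25255,-0.19314,+0.94811); SVD([r₁ r₂ r₃]) → R = UVᵀ:
  R  [+0.96737 -0.02034 -0.25255]
  R  [-0.02981 +0.98072 -0.19314]
  R  [+0.25161 +0.19436 +0.94811]
t = (+0.08380, -0.00570, +0.80420) m
tr R = 2.896200; θ = arccos((tr R − 1)/2) = 0.323590 rad = 18.540°
axis k = ((R−Rᵀ)₃₂, (R−Rᵀ)₁₃, (R−Rᵀ)₂₁) / (2 sinθ) = (+0.609333, -0.792774, -0.014894)
rvec = θ·k = (+0.197174, -0.256534, -0.004819)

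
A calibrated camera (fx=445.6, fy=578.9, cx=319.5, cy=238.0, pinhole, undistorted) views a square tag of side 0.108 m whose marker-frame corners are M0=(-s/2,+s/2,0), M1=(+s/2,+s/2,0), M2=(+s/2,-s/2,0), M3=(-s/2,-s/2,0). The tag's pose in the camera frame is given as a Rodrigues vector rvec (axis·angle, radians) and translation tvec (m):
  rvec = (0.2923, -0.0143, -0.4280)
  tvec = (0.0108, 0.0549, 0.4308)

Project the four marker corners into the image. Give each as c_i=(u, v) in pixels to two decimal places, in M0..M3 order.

Intrinsics K: fx=445.6, fy=578.9, cx=319.5, cy=238.0
Marker side s = 0.108 m; corners in marker frame (Z=0):
  M0 = (-0.0540, +0.0540, 0)
  M1 = (+0.0540, +0.0540, 0)
  M2 = (+0.0540, -0.0540, 0)
  M3 = (-0.0540, -0.0540, 0)
rvec = (0.2923, -0.0143, -0.4280), |rvec| = θ = 0.51849 rad = 29.707°
Rodrigues: sinθ=0.49557, 1−cosθ=0.13143; R = I + sinθ·[k]× + (1−cosθ)·[k]×²:
    [+0.91034 +0.40704 -0.07483]
    [-0.41112 +0.86867 -0.27639]
    [-0.04750 +0.28237 +0.95813]
t = (0.0108, 0.0549, 0.4308) m
M0: Pc = R·M0+t = (-0.01638, +0.12401, +0.44861); u = 445.6·(-0.01638)/0.44861 + 319.5 = 303.2315, v = 578.9·(+0.12401)/0.44861 + 238.0 = 398.0238
M1: Pc = R·M1+t = (+0.08194, +0.07961, +0.44348); u = 445.6·(+0.08194)/0.44348 + 319.5 = 401.8295, v = 578.9·(+0.07961)/0.44348 + 238.0 = 341.9156
M2: Pc = R·M2+t = (+0.03798, -0.01421, +0.41299); u = 445.6·(+0.03798)/0.41299 + 319.5 = 360.4776, v = 578.9·(-0.01421)/0.41299 + 238.0 = 218.0829
M3: Pc = R·M3+t = (-0.06034, +0.03019, +0.41812); u = 445.6·(-0.06034)/0.41812 + 319.5 = 255.1955, v = 578.9·(+0.03019)/0.41812 + 238.0 = 279.8027

c0=(303.23, 398.02) c1=(401.83, 341.92) c2=(360.48, 218.08) c3=(255.20, 279.80)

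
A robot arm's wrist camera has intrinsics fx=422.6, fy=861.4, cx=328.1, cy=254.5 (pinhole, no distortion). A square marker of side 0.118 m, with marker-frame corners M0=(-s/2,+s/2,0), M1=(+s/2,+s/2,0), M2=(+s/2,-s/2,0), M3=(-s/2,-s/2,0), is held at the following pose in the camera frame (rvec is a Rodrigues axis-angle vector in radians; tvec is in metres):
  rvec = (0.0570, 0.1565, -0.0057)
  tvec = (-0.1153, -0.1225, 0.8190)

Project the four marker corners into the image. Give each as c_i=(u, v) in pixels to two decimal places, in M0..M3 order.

c0=(240.19, 188.69) c1=(298.77, 187.05) c2=(297.91, 60.67) c3=(238.87, 65.14)

Intrinsics K: fx=422.6, fy=861.4, cx=328.1, cy=254.5
Marker side s = 0.118 m; corners in marker frame (Z=0):
  M0 = (-0.0590, +0.0590, 0)
  M1 = (+0.0590, +0.0590, 0)
  M2 = (+0.0590, -0.0590, 0)
  M3 = (-0.0590, -0.0590, 0)
rvec = (0.0570, 0.1565, -0.0057), |rvec| = θ = 0.16665 rad = 9.549°
Rodrigues: sinθ=0.16588, 1−cosθ=0.01385; R = I + sinθ·[k]× + (1−cosθ)·[k]×²:
    [+0.98777 +0.01012 +0.15561]
    [-0.00122 +0.99836 -0.05718]
    [-0.15594 +0.05629 +0.98616]
t = (-0.1153, -0.1225, 0.8190) m
M0: Pc = R·M0+t = (-0.17298, -0.06352, +0.83152); u = 422.6·(-0.17298)/0.83152 + 328.1 = 240.1868, v = 861.4·(-0.06352)/0.83152 + 254.5 = 188.6930
M1: Pc = R·M1+t = (-0.05642, -0.06367, +0.81312); u = 422.6·(-0.05642)/0.81312 + 328.1 = 298.7747, v = 861.4·(-0.06367)/0.81312 + 254.5 = 187.0509
M2: Pc = R·M2+t = (-0.05762, -0.18148, +0.80648); u = 422.6·(-0.05762)/0.80648 + 328.1 = 297.9072, v = 861.4·(-0.18148)/0.80648 + 254.5 = 60.6658
M3: Pc = R·M3+t = (-0.17418, -0.18133, +0.82488); u = 422.6·(-0.17418)/0.82488 + 328.1 = 238.8669, v = 861.4·(-0.18133)/0.82488 + 254.5 = 65.1405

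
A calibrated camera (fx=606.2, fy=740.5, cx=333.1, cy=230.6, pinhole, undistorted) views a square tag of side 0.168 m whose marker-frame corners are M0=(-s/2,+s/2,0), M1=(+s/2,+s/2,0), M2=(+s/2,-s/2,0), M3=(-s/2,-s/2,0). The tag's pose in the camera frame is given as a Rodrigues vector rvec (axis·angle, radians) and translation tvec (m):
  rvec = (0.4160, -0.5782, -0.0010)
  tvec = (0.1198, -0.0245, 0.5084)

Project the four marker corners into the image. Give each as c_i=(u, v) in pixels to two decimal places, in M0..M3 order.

c0=(381.57, 323.61) c1=(520.38, 284.74) c2=(565.81, 72.38) c3=(415.74, 73.20)

Intrinsics K: fx=606.2, fy=740.5, cx=333.1, cy=230.6
Marker side s = 0.168 m; corners in marker frame (Z=0):
  M0 = (-0.0840, +0.0840, 0)
  M1 = (+0.0840, +0.0840, 0)
  M2 = (+0.0840, -0.0840, 0)
  M3 = (-0.0840, -0.0840, 0)
rvec = (0.4160, -0.5782, -0.0010), |rvec| = θ = 0.71230 rad = 40.812°
Rodrigues: sinθ=0.65358, 1−cosθ=0.24314; R = I + sinθ·[k]× + (1−cosθ)·[k]×²:
    [+0.83979 -0.11435 -0.53073]
    [-0.11618 +0.91707 -0.38143]
    [+0.53033 +0.38198 +0.75686]
t = (0.1198, -0.0245, 0.5084) m
M0: Pc = R·M0+t = (+0.03965, +0.06229, +0.49594); u = 606.2·(+0.03965)/0.49594 + 333.1 = 381.5681, v = 740.5·(+0.06229)/0.49594 + 230.6 = 323.6117
M1: Pc = R·M1+t = (+0.18074, +0.04277, +0.58503); u = 606.2·(+0.18074)/0.58503 + 333.1 = 520.3760, v = 740.5·(+0.04277)/0.58503 + 230.6 = 284.7411
M2: Pc = R·M2+t = (+0.19995, -0.11129, +0.52086); u = 606.2·(+0.19995)/0.52086 + 333.1 = 565.8073, v = 740.5·(-0.11129)/0.52086 + 230.6 = 72.3764
M3: Pc = R·M3+t = (+0.05886, -0.09177, +0.43177); u = 606.2·(+0.05886)/0.43177 + 333.1 = 415.7435, v = 740.5·(-0.09177)/0.43177 + 230.6 = 73.2023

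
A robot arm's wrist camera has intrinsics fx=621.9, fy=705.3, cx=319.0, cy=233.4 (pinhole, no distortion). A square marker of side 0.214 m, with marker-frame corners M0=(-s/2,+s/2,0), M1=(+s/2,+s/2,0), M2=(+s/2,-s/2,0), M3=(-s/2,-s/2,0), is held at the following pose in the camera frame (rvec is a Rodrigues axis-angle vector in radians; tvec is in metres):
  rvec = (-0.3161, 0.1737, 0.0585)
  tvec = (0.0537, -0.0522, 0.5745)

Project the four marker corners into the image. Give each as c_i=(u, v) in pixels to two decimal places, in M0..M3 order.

c0=(251.89, 291.37) c1=(497.31, 304.29) c2=(496.67, 52.82) c3=(276.79, 56.62)

Intrinsics K: fx=621.9, fy=705.3, cx=319.0, cy=233.4
Marker side s = 0.214 m; corners in marker frame (Z=0):
  M0 = (-0.1070, +0.1070, 0)
  M1 = (+0.1070, +0.1070, 0)
  M2 = (+0.1070, -0.1070, 0)
  M3 = (-0.1070, -0.1070, 0)
rvec = (-0.3161, 0.1737, 0.0585), |rvec| = θ = 0.36539 rad = 20.936°
Rodrigues: sinθ=0.35732, 1−cosθ=0.06602; R = I + sinθ·[k]× + (1−cosθ)·[k]×²:
    [+0.98339 -0.08436 +0.16072]
    [+0.03006 +0.94890 +0.31414]
    [-0.17900 -0.30409 +0.93568]
t = (0.0537, -0.0522, 0.5745) m
M0: Pc = R·M0+t = (-0.06055, +0.04612, +0.56112); u = 621.9·(-0.06055)/0.56112 + 319.0 = 251.8922, v = 705.3·(+0.04612)/0.56112 + 233.4 = 291.3663
M1: Pc = R·M1+t = (+0.14990, +0.05255, +0.52281); u = 621.9·(+0.14990)/0.52281 + 319.0 = 497.3072, v = 705.3·(+0.05255)/0.52281 + 233.4 = 304.2912
M2: Pc = R·M2+t = (+0.16795, -0.15052, +0.58788); u = 621.9·(+0.16795)/0.58788 + 319.0 = 496.6665, v = 705.3·(-0.15052)/0.58788 + 233.4 = 52.8216
M3: Pc = R·M3+t = (-0.04250, -0.15695, +0.62619); u = 621.9·(-0.04250)/0.62619 + 319.0 = 276.7947, v = 705.3·(-0.15695)/0.62619 + 233.4 = 56.6234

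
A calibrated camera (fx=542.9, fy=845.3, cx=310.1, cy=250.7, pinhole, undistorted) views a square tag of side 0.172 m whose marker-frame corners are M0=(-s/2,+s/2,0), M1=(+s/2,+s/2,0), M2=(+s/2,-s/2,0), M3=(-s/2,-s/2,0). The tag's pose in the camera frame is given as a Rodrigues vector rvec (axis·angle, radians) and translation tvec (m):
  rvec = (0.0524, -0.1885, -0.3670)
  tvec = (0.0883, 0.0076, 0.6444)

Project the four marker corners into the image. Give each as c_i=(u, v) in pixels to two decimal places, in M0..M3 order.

Intrinsics K: fx=542.9, fy=845.3, cx=310.1, cy=250.7
Marker side s = 0.172 m; corners in marker frame (Z=0):
  M0 = (-0.0860, +0.0860, 0)
  M1 = (+0.0860, +0.0860, 0)
  M2 = (+0.0860, -0.0860, 0)
  M3 = (-0.0860, -0.0860, 0)
rvec = (0.0524, -0.1885, -0.3670), |rvec| = θ = 0.41589 rad = 23.829°
Rodrigues: sinθ=0.40401, 1−cosθ=0.08524; R = I + sinθ·[k]× + (1−cosθ)·[k]×²:
    [+0.91611 +0.35164 -0.19259]
    [-0.36138 +0.93227 -0.01681]
    [+0.17364 +0.08500 +0.98114]
t = (0.0883, 0.0076, 0.6444) m
M0: Pc = R·M0+t = (+0.03976, +0.11885, +0.63678); u = 542.9·(+0.03976)/0.63678 + 310.1 = 343.9949, v = 845.3·(+0.11885)/0.63678 + 250.7 = 408.4741
M1: Pc = R·M1+t = (+0.19733, +0.05670, +0.66664); u = 542.9·(+0.19733)/0.66664 + 310.1 = 470.7989, v = 845.3·(+0.05670)/0.66664 + 250.7 = 322.5908
M2: Pc = R·M2+t = (+0.13684, -0.10365, +0.65202); u = 542.9·(+0.13684)/0.65202 + 310.1 = 424.0418, v = 845.3·(-0.10365)/0.65202 + 250.7 = 116.3207
M3: Pc = R·M3+t = (-0.02073, -0.04150, +0.62216); u = 542.9·(-0.02073)/0.62216 + 310.1 = 292.0137, v = 845.3·(-0.04150)/0.62216 + 250.7 = 194.3206

c0=(343.99, 408.47) c1=(470.80, 322.59) c2=(424.04, 116.32) c3=(292.01, 194.32)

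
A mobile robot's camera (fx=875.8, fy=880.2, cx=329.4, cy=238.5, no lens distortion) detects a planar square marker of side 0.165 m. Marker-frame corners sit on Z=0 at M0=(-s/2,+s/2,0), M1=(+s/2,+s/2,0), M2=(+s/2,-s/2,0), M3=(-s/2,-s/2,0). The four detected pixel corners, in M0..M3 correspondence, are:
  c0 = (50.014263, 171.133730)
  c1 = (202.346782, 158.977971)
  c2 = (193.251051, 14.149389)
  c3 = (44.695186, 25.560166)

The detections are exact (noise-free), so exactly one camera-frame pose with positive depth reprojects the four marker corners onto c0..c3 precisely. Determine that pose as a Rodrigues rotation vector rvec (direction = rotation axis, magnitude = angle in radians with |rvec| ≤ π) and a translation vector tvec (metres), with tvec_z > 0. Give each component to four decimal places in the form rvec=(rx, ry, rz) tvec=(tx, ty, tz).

rvec=(-0.1483, -0.0119, -0.0822) tvec=(-0.2270, -0.1605, 0.9615)

Intrinsics K: fx=875.8, fy=880.2, cx=329.4, cy=238.5
Marker side s = 0.165 m; corners in marker frame (Z=0):
  M0 = (-0.0825, +0.0825, 0)
  M1 = (+0.0825, +0.0825, 0)
  M2 = (+0.0825, -0.0825, 0)
  M3 = (-0.0825, -0.0825, 0)
Detected image corners:
  c0 = (50.014263, 171.133730) px
  c1 = (202.346782, 158.977971) px
  c2 = (193.251051, 14.149389) px
  c3 = (44.695186, 25.560166) px
Planar DLT: solve 8×8 A·h = b for H (H[2,2]=1):
  H  [+913.92774 +24.94017 +122.64722]
  H  [-69.65855 +865.85401 +91.52962]
  H  [+0.01868 -0.15304 +1.00000]
B = K⁻¹H; ‖b₁‖=1.040092, ‖b₂‖=1.040092; λ = 2/(‖b₁‖+‖b₂‖) = 0.961453, sign → tz>0 ⇒ λ=+0.961453
r₁ = λ·B[:,0] = (+0.99656,-0.08095,+0.01796); r₂ = λ·B[:,1] = (+0.08272,+0.98565,-0.14714)
r₃ = r₁×r₂ = (-0.00579,+0.14812,+0.98895); SVD([r₁ r₂ r₃]) → R = UVᵀ:
  R  [+0.99656 +0.08272 -0.00579]
  R  [-0.08095 +0.98565 +0.14812]
  R  [+0.01796 -0.14714 +0.98895]
t = (-0.22697, -0.16054, +0.96145) m
tr R = 2.971160; θ = arccos((tr R − 1)/2) = 0.170027 rad = 9.742°
axis k = ((R−Rᵀ)₃₂, (R−Rᵀ)₁₃, (R−Rᵀ)₂₁) / (2 sinθ) = (-0.872449, -0.070159, -0.483643)
rvec = θ·k = (-0.148340, -0.011929, -0.082233)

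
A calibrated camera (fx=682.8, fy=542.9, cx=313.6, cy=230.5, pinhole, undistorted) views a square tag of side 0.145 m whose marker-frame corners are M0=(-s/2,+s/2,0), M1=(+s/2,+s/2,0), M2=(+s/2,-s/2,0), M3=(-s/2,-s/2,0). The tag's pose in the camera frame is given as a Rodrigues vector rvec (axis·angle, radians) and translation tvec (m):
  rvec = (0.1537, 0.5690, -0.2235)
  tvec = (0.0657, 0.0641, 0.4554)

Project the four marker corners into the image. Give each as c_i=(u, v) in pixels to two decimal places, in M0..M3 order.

Intrinsics K: fx=682.8, fy=542.9, cx=313.6, cy=230.5
Marker side s = 0.145 m; corners in marker frame (Z=0):
  M0 = (-0.0725, +0.0725, 0)
  M1 = (+0.0725, +0.0725, 0)
  M2 = (+0.0725, -0.0725, 0)
  M3 = (-0.0725, -0.0725, 0)
rvec = (0.1537, 0.5690, -0.2235), |rvec| = θ = 0.63035 rad = 36.116°
Rodrigues: sinθ=0.58942, 1−cosθ=0.19218; R = I + sinθ·[k]× + (1−cosθ)·[k]×²:
    [+0.81925 +0.25129 +0.51545]
    [-0.16669 +0.96441 -0.20523]
    [-0.54868 +0.08221 +0.83198]
t = (0.0657, 0.0641, 0.4554) m
M0: Pc = R·M0+t = (+0.02452, +0.14611, +0.50114); u = 682.8·(+0.02452)/0.50114 + 313.6 = 347.0123, v = 542.9·(+0.14611)/0.50114 + 230.5 = 388.7803
M1: Pc = R·M1+t = (+0.14331, +0.12193, +0.42158); u = 682.8·(+0.14331)/0.42158 + 313.6 = 545.7136, v = 542.9·(+0.12193)/0.42158 + 230.5 = 387.5241
M2: Pc = R·M2+t = (+0.10688, -0.01791, +0.40966); u = 682.8·(+0.10688)/0.40966 + 313.6 = 491.7369, v = 542.9·(-0.01791)/0.40966 + 230.5 = 206.7713
M3: Pc = R·M3+t = (-0.01191, +0.00627, +0.48922); u = 682.8·(-0.01191)/0.48922 + 313.6 = 296.9716, v = 542.9·(+0.00627)/0.48922 + 230.5 = 237.4526

c0=(347.01, 388.78) c1=(545.71, 387.52) c2=(491.74, 206.77) c3=(296.97, 237.45)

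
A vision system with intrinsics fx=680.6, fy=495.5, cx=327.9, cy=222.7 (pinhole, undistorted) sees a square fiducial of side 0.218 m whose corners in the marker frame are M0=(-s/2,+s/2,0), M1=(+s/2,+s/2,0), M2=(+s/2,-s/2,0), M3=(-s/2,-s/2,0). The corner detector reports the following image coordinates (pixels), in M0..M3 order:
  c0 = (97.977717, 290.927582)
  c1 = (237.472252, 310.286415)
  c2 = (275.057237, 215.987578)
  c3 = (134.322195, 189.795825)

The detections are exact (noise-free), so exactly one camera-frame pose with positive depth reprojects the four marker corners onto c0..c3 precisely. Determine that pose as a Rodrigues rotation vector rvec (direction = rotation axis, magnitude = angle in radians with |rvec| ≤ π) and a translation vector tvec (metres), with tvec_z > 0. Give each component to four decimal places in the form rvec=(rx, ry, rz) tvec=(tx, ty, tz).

Intrinsics K: fx=680.6, fy=495.5, cx=327.9, cy=222.7
Marker side s = 0.218 m; corners in marker frame (Z=0):
  M0 = (-0.1090, +0.1090, 0)
  M1 = (+0.1090, +0.1090, 0)
  M2 = (+0.1090, -0.1090, 0)
  M3 = (-0.1090, -0.1090, 0)
Detected image corners:
  c0 = (97.977717, 290.927582) px
  c1 = (237.472252, 310.286415) px
  c2 = (275.057237, 215.987578) px
  c3 = (134.322195, 189.795825) px
Planar DLT: solve 8×8 A·h = b for H (H[2,2]=1):
  H  [+697.30016 -147.68497 +188.20913]
  H  [+178.10191 +477.43603 +252.74167]
  H  [+0.29327 +0.11798 +1.00000]
B = K⁻¹H; ‖b₁‖=0.958096, ‖b₂‖=0.958096; λ = 2/(‖b₁‖+‖b₂‖) = 1.043737, sign → tz>0 ⇒ λ=+1.043737
r₁ = λ·B[:,0] = (+0.92188,+0.23759,+0.30609); r₂ = λ·B[:,1] = (-0.28581,+0.95034,+0.12314)
r₃ = r₁×r₂ = (-0.26164,-0.20101,+0.94400); SVD([r₁ r₂ r₃]) → R = UVᵀ:
  R  [+0.92188 -0.28581 -0.26164]
  R  [+0.23759 +0.95034 -0.20101]
  R  [+0.30609 +0.12314 +0.94400]
t = (-0.21422, +0.06328, +1.04374) m
tr R = 2.816223; θ = arccos((tr R − 1)/2) = 0.432044 rad = 24.754°
axis k = ((R−Rᵀ)₃₂, (R−Rᵀ)₁₃, (R−Rᵀ)₂₁) / (2 sinθ) = (+0.387062, -0.677921, +0.624985)
rvec = θ·k = (+0.167228, -0.292892, +0.270021)

rvec=(0.1672, -0.2929, 0.2700) tvec=(-0.2142, 0.0633, 1.0437)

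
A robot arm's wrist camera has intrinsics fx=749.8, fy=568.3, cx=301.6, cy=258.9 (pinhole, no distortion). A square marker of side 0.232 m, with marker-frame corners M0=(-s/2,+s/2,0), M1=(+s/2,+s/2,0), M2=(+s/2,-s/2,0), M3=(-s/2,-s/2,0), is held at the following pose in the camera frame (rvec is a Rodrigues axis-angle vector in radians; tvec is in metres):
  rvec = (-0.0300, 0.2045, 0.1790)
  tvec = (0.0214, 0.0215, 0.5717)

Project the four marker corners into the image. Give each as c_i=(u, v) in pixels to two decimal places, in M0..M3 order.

c0=(161.26, 369.33) c1=(455.61, 420.83) c2=(511.82, 183.94) c3=(214.30, 151.52)

Intrinsics K: fx=749.8, fy=568.3, cx=301.6, cy=258.9
Marker side s = 0.232 m; corners in marker frame (Z=0):
  M0 = (-0.1160, +0.1160, 0)
  M1 = (+0.1160, +0.1160, 0)
  M2 = (+0.1160, -0.1160, 0)
  M3 = (-0.1160, -0.1160, 0)
rvec = (-0.0300, 0.2045, 0.1790), |rvec| = θ = 0.27343 rad = 15.666°
Rodrigues: sinθ=0.27003, 1−cosθ=0.03715; R = I + sinθ·[k]× + (1−cosθ)·[k]×²:
    [+0.96330 -0.17983 +0.19929]
    [+0.17373 +0.98363 +0.04782]
    [-0.20463 -0.01144 +0.97877]
t = (0.0214, 0.0215, 0.5717) m
M0: Pc = R·M0+t = (-0.11120, +0.11545, +0.59411); u = 749.8·(-0.11120)/0.59411 + 301.6 = 161.2562, v = 568.3·(+0.11545)/0.59411 + 258.9 = 369.3332
M1: Pc = R·M1+t = (+0.11228, +0.15575, +0.54664); u = 749.8·(+0.11228)/0.54664 + 301.6 = 455.6141, v = 568.3·(+0.15575)/0.54664 + 258.9 = 420.8267
M2: Pc = R·M2+t = (+0.15400, -0.07245, +0.54929); u = 749.8·(+0.15400)/0.54929 + 301.6 = 511.8189, v = 568.3·(-0.07245)/0.54929 + 258.9 = 183.9440
M3: Pc = R·M3+t = (-0.06948, -0.11275, +0.59676); u = 749.8·(-0.06948)/0.59676 + 301.6 = 214.2988, v = 568.3·(-0.11275)/0.59676 + 258.9 = 151.5241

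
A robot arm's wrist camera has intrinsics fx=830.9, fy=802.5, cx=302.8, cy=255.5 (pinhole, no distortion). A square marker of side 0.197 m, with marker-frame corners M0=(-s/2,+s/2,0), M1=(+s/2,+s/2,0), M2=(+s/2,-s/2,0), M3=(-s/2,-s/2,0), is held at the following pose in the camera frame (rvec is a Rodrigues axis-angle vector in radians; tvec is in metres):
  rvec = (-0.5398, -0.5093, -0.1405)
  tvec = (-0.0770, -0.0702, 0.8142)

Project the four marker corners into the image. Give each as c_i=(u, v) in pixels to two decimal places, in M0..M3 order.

c0=(144.83, 270.37) c1=(337.18, 269.27) c2=(287.18, 119.65) c3=(110.09, 102.49)

Intrinsics K: fx=830.9, fy=802.5, cx=302.8, cy=255.5
Marker side s = 0.197 m; corners in marker frame (Z=0):
  M0 = (-0.0985, +0.0985, 0)
  M1 = (+0.0985, +0.0985, 0)
  M2 = (+0.0985, -0.0985, 0)
  M3 = (-0.0985, -0.0985, 0)
rvec = (-0.5398, -0.5093, -0.1405), |rvec| = θ = 0.75532 rad = 43.277°
Rodrigues: sinθ=0.68552, 1−cosθ=0.27195; R = I + sinθ·[k]× + (1−cosθ)·[k]×²:
    [+0.86695 +0.25856 -0.42608]
    [+0.00353 +0.85169 +0.52403]
    [+0.49839 -0.45581 +0.73746]
t = (-0.0770, -0.0702, 0.8142) m
M0: Pc = R·M0+t = (-0.13693, +0.01334, +0.72021); u = 830.9·(-0.13693)/0.72021 + 302.8 = 144.8304, v = 802.5·(+0.01334)/0.72021 + 255.5 = 270.3687
M1: Pc = R·M1+t = (+0.03386, +0.01404, +0.81839); u = 830.9·(+0.03386)/0.81839 + 302.8 = 337.1803, v = 802.5·(+0.01404)/0.81839 + 255.5 = 269.2671
M2: Pc = R·M2+t = (-0.01707, -0.15374, +0.90819); u = 830.9·(-0.01707)/0.90819 + 302.8 = 287.1787, v = 802.5·(-0.15374)/0.90819 + 255.5 = 119.6475
M3: Pc = R·M3+t = (-0.18786, -0.15444, +0.81001); u = 830.9·(-0.18786)/0.81001 + 302.8 = 110.0912, v = 802.5·(-0.15444)/0.81001 + 255.5 = 102.4914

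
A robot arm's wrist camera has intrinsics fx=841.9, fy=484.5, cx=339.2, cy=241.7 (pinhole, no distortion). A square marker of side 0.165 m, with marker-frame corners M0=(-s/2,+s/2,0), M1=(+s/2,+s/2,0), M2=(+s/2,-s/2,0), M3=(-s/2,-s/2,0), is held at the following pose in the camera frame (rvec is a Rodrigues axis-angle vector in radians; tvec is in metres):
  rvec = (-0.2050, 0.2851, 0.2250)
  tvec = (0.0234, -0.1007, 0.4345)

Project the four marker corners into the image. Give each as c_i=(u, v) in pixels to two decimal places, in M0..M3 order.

Intrinsics K: fx=841.9, fy=484.5, cx=339.2, cy=241.7
Marker side s = 0.165 m; corners in marker frame (Z=0):
  M0 = (-0.0825, +0.0825, 0)
  M1 = (+0.0825, +0.0825, 0)
  M2 = (+0.0825, -0.0825, 0)
  M3 = (-0.0825, -0.0825, 0)
rvec = (-0.2050, 0.2851, 0.2250), |rvec| = θ = 0.41705 rad = 23.895°
Rodrigues: sinθ=0.40507, 1−cosθ=0.08571; R = I + sinθ·[k]× + (1−cosθ)·[k]×²:
    [+0.93500 -0.24734 +0.25418]
    [+0.18973 +0.95434 +0.23072]
    [-0.29964 -0.16750 +0.93923]
t = (0.0234, -0.1007, 0.4345) m
M0: Pc = R·M0+t = (-0.07414, -0.03762, +0.44540); u = 841.9·(-0.07414)/0.44540 + 339.2 = 199.0556, v = 484.5·(-0.03762)/0.44540 + 241.7 = 200.7780
M1: Pc = R·M1+t = (+0.08013, -0.00631, +0.39596); u = 841.9·(+0.08013)/0.39596 + 339.2 = 509.5782, v = 484.5·(-0.00631)/0.39596 + 241.7 = 233.9744
M2: Pc = R·M2+t = (+0.12094, -0.16378, +0.42360); u = 841.9·(+0.12094)/0.42360 + 339.2 = 579.5725, v = 484.5·(-0.16378)/0.42360 + 241.7 = 54.3727
M3: Pc = R·M3+t = (-0.03333, -0.19509, +0.47304); u = 841.9·(-0.03333)/0.47304 + 339.2 = 279.8766, v = 484.5·(-0.19509)/0.47304 + 241.7 = 41.8870

c0=(199.06, 200.78) c1=(509.58, 233.97) c2=(579.57, 54.37) c3=(279.88, 41.89)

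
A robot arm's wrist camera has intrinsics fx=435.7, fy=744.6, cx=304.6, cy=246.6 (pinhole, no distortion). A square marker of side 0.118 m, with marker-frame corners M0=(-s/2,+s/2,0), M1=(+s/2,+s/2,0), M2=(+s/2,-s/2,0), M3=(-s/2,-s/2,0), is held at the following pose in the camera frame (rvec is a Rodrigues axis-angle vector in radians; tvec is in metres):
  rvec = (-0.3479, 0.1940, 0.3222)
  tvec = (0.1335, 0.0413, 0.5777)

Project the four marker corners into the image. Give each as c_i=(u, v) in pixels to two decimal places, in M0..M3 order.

Intrinsics K: fx=435.7, fy=744.6, cx=304.6, cy=246.6
Marker side s = 0.118 m; corners in marker frame (Z=0):
  M0 = (-0.0590, +0.0590, 0)
  M1 = (+0.0590, +0.0590, 0)
  M2 = (+0.0590, -0.0590, 0)
  M3 = (-0.0590, -0.0590, 0)
rvec = (-0.3479, 0.1940, 0.3222), |rvec| = θ = 0.51233 rad = 29.354°
Rodrigues: sinθ=0.49021, 1−cosθ=0.12840; R = I + sinθ·[k]× + (1−cosθ)·[k]×²:
    [+0.93081 -0.34130 +0.13079]
    [+0.27527 +0.89001 +0.36345]
    [-0.24046 -0.30230 +0.92239]
t = (0.1335, 0.0413, 0.5777) m
M0: Pc = R·M0+t = (+0.05845, +0.07757, +0.57405); u = 435.7·(+0.05845)/0.57405 + 304.6 = 348.9596, v = 744.6·(+0.07757)/0.57405 + 246.6 = 347.2154
M1: Pc = R·M1+t = (+0.16828, +0.11005, +0.54568); u = 435.7·(+0.16828)/0.54568 + 304.6 = 438.9651, v = 744.6·(+0.11005)/0.54568 + 246.6 = 396.7707
M2: Pc = R·M2+t = (+0.20855, +0.00503, +0.58135); u = 435.7·(+0.20855)/0.58135 + 304.6 = 460.9041, v = 744.6·(+0.00503)/0.58135 + 246.6 = 253.0429
M3: Pc = R·M3+t = (+0.09872, -0.02745, +0.60972); u = 435.7·(+0.09872)/0.60972 + 304.6 = 375.1434, v = 744.6·(-0.02745)/0.60972 + 246.6 = 213.0753

c0=(348.96, 347.22) c1=(438.97, 396.77) c2=(460.90, 253.04) c3=(375.14, 213.08)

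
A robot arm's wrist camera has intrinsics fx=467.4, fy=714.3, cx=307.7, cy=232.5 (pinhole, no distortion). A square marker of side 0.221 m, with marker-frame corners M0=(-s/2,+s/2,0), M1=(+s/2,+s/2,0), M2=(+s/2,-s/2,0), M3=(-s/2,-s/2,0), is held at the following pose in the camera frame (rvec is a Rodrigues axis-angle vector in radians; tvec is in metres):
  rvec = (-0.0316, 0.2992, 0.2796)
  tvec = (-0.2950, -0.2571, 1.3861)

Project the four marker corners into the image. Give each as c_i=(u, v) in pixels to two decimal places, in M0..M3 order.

c0=(167.17, 141.73) c1=(230.35, 168.49) c2=(251.33, 56.20) c3=(187.08, 34.57)

Intrinsics K: fx=467.4, fy=714.3, cx=307.7, cy=232.5
Marker side s = 0.221 m; corners in marker frame (Z=0):
  M0 = (-0.1105, +0.1105, 0)
  M1 = (+0.1105, +0.1105, 0)
  M2 = (+0.1105, -0.1105, 0)
  M3 = (-0.1105, -0.1105, 0)
rvec = (-0.0316, 0.2992, 0.2796), |rvec| = θ = 0.41073 rad = 23.533°
Rodrigues: sinθ=0.39927, 1−cosθ=0.08317; R = I + sinθ·[k]× + (1−cosθ)·[k]×²:
    [+0.91732 -0.27647 +0.28650]
    [+0.26714 +0.96097 +0.07196]
    [-0.29521 +0.01052 +0.95537]
t = (-0.2950, -0.2571, 1.3861) m
M0: Pc = R·M0+t = (-0.42691, -0.18043, +1.41988); u = 467.4·(-0.42691)/1.41988 + 307.7 = 167.1678, v = 714.3·(-0.18043)/1.41988 + 232.5 = 141.7299
M1: Pc = R·M1+t = (-0.22419, -0.12139, +1.35464); u = 467.4·(-0.22419)/1.35464 + 307.7 = 230.3481, v = 714.3·(-0.12139)/1.35464 + 232.5 = 168.4892
M2: Pc = R·M2+t = (-0.16309, -0.33377, +1.35232); u = 467.4·(-0.16309)/1.35232 + 307.7 = 251.3326, v = 714.3·(-0.33377)/1.35232 + 232.5 = 56.2024
M3: Pc = R·M3+t = (-0.36581, -0.39281, +1.41756); u = 467.4·(-0.36581)/1.41756 + 307.7 = 187.0829, v = 714.3·(-0.39281)/1.41756 + 232.5 = 34.5671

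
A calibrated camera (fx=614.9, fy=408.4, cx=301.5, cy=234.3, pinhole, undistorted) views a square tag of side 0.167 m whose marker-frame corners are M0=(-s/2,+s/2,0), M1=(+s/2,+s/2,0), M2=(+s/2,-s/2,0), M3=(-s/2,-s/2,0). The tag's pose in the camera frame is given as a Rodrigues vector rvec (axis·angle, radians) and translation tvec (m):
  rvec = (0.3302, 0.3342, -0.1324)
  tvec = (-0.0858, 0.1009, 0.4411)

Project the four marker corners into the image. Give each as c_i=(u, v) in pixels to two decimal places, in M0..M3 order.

Intrinsics K: fx=614.9, fy=408.4, cx=301.5, cy=234.3
Marker side s = 0.167 m; corners in marker frame (Z=0):
  M0 = (-0.0835, +0.0835, 0)
  M1 = (+0.0835, +0.0835, 0)
  M2 = (+0.0835, -0.0835, 0)
  M3 = (-0.0835, -0.0835, 0)
rvec = (0.3302, 0.3342, -0.1324), |rvec| = θ = 0.48811 rad = 27.967°
Rodrigues: sinθ=0.46896, 1−cosθ=0.11678; R = I + sinθ·[k]× + (1−cosθ)·[k]×²:
    [+0.93666 +0.18129 +0.29966]
    [-0.07312 +0.93797 -0.33893]
    [-0.34252 +0.29556 +0.89181]
t = (-0.0858, 0.1009, 0.4411) m
M0: Pc = R·M0+t = (-0.14887, +0.18533, +0.49438); u = 614.9·(-0.14887)/0.49438 + 301.5 = 116.3340, v = 408.4·(+0.18533)/0.49438 + 234.3 = 387.3948
M1: Pc = R·M1+t = (+0.00755, +0.17311, +0.43718); u = 614.9·(+0.00755)/0.43718 + 301.5 = 312.1184, v = 408.4·(+0.17311)/0.43718 + 234.3 = 396.0191
M2: Pc = R·M2+t = (-0.02273, +0.01647, +0.38782); u = 614.9·(-0.02273)/0.38782 + 301.5 = 265.4662, v = 408.4·(+0.01647)/0.38782 + 234.3 = 251.6489
M3: Pc = R·M3+t = (-0.17915, +0.02869, +0.44502); u = 614.9·(-0.17915)/0.44502 + 301.5 = 53.9635, v = 408.4·(+0.02869)/0.44502 + 234.3 = 260.6245

c0=(116.33, 387.39) c1=(312.12, 396.02) c2=(265.47, 251.65) c3=(53.96, 260.62)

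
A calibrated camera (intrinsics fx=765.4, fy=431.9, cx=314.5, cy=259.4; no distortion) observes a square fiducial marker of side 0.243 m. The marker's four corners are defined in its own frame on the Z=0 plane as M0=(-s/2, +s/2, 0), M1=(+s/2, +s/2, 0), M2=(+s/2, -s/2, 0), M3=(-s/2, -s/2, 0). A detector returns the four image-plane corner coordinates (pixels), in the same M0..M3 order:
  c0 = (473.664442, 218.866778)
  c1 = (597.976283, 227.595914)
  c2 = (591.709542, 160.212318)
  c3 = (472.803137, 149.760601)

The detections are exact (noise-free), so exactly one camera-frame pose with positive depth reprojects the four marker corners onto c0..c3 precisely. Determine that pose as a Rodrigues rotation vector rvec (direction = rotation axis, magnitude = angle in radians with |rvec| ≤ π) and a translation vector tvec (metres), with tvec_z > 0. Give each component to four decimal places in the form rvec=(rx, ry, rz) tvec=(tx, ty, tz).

rvec=(-0.2618, -0.1977, 0.0754) tvec=(0.4077, -0.2327, 1.4154)

Intrinsics K: fx=765.4, fy=431.9, cx=314.5, cy=259.4
Marker side s = 0.243 m; corners in marker frame (Z=0):
  M0 = (-0.1215, +0.1215, 0)
  M1 = (+0.1215, +0.1215, 0)
  M2 = (+0.1215, -0.1215, 0)
  M3 = (-0.1215, -0.1215, 0)
Detected image corners:
  c0 = (473.664442, 218.866778) px
  c1 = (597.976283, 227.595914) px
  c2 = (591.709542, 160.212318) px
  c3 = (472.803137, 149.760601) px
Planar DLT: solve 8×8 A·h = b for H (H[2,2]=1):
  H  [+569.68287 -84.87950 +534.95917]
  H  [+64.15301 +245.47442 +188.41054]
  H  [+0.13011 -0.18673 +1.00000]
B = K⁻¹H; ‖b₁‖=0.706492, ‖b₂‖=0.706492; λ = 2/(‖b₁‖+‖b₂‖) = 1.415443, sign → tz>0 ⇒ λ=+1.415443
r₁ = λ·B[:,0] = (+0.97783,+0.09963,+0.18417); r₂ = λ·B[:,1] = (-0.04836,+0.96322,-0.26431)
r₃ = r₁×r₂ = (-0.20373,+0.24954,+0.94669); SVD([r₁ r₂ r₃]) → R = UVᵀ:
  R  [+0.97783 -0.04836 -0.20373]
  R  [+0.09963 +0.96322 +0.24954]
  R  [+0.18417 -0.26431 +0.94669]
t = (+0.40769, -0.23265, +1.41544) m
tr R = 2.887747; θ = arccos((tr R − 1)/2) = 0.336629 rad = 19.287°
axis k = ((R−Rᵀ)₃₂, (R−Rᵀ)₁₃, (R−Rᵀ)₂₁) / (2 sinθ) = (-0.777837, -0.587181, +0.224027)
rvec = θ·k = (-0.261843, -0.197662, +0.075414)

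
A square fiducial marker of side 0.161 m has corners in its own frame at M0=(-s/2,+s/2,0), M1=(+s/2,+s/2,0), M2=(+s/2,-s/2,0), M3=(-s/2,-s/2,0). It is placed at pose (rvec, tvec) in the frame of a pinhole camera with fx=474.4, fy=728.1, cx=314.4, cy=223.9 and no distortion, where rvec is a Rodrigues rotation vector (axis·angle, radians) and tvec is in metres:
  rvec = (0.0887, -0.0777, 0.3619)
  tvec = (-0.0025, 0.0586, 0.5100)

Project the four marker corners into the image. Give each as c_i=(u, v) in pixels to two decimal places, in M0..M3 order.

c0=(215.26, 374.85) c1=(354.15, 448.97) c2=(408.31, 240.67) c3=(267.76, 158.62)

Intrinsics K: fx=474.4, fy=728.1, cx=314.4, cy=223.9
Marker side s = 0.161 m; corners in marker frame (Z=0):
  M0 = (-0.0805, +0.0805, 0)
  M1 = (+0.0805, +0.0805, 0)
  M2 = (+0.0805, -0.0805, 0)
  M3 = (-0.0805, -0.0805, 0)
rvec = (0.0887, -0.0777, 0.3619), |rvec| = θ = 0.38063 rad = 21.808°
Rodrigues: sinθ=0.37150, 1−cosθ=0.07157; R = I + sinθ·[k]× + (1−cosθ)·[k]×²:
    [+0.93232 -0.35663 -0.05998]
    [+0.34982 +0.93141 -0.10046]
    [+0.09169 +0.07268 +0.99313]
t = (-0.0025, 0.0586, 0.5100) m
M0: Pc = R·M0+t = (-0.10626, +0.10542, +0.50847); u = 474.4·(-0.10626)/0.50847 + 314.4 = 215.2596, v = 728.1·(+0.10542)/0.50847 + 223.9 = 374.8532
M1: Pc = R·M1+t = (+0.04384, +0.16174, +0.52323); u = 474.4·(+0.04384)/0.52323 + 314.4 = 354.1512, v = 728.1·(+0.16174)/0.52323 + 223.9 = 448.9672
M2: Pc = R·M2+t = (+0.10126, +0.01178, +0.51153); u = 474.4·(+0.10126)/0.51153 + 314.4 = 408.3101, v = 728.1·(+0.01178)/0.51153 + 223.9 = 240.6697
M3: Pc = R·M3+t = (-0.04884, -0.04454, +0.49677); u = 474.4·(-0.04884)/0.49677 + 314.4 = 267.7562, v = 728.1·(-0.04454)/0.49677 + 223.9 = 158.6197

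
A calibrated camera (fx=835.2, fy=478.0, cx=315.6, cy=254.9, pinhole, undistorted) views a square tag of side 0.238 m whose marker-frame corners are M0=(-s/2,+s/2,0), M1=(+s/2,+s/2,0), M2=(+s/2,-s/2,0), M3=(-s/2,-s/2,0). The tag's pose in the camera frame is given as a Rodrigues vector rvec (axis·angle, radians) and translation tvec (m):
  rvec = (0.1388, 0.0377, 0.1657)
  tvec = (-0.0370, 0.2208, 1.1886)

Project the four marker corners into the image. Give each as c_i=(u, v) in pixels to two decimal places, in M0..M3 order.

Intrinsics K: fx=835.2, fy=478.0, cx=315.6, cy=254.9
Marker side s = 0.238 m; corners in marker frame (Z=0):
  M0 = (-0.1190, +0.1190, 0)
  M1 = (+0.1190, +0.1190, 0)
  M2 = (+0.1190, -0.1190, 0)
  M3 = (-0.1190, -0.1190, 0)
rvec = (0.1388, 0.0377, 0.1657), |rvec| = θ = 0.21942 rad = 12.572°
Rodrigues: sinθ=0.21766, 1−cosθ=0.02398; R = I + sinθ·[k]× + (1−cosθ)·[k]×²:
    [+0.98562 -0.16177 +0.04885]
    [+0.16698 +0.97673 -0.13458]
    [-0.02594 +0.14080 +0.98970]
t = (-0.0370, 0.2208, 1.1886) m
M0: Pc = R·M0+t = (-0.17354, +0.31716, +1.20844); u = 835.2·(-0.17354)/1.20844 + 315.6 = 195.6607, v = 478.0·(+0.31716)/1.20844 + 254.9 = 380.3530
M1: Pc = R·M1+t = (+0.06104, +0.35690, +1.20227); u = 835.2·(+0.06104)/1.20227 + 315.6 = 358.0025, v = 478.0·(+0.35690)/1.20227 + 254.9 = 396.7977
M2: Pc = R·M2+t = (+0.09954, +0.12444, +1.16876); u = 835.2·(+0.09954)/1.16876 + 315.6 = 386.7311, v = 478.0·(+0.12444)/1.16876 + 254.9 = 305.7934
M3: Pc = R·M3+t = (-0.13504, +0.08470, +1.17493); u = 835.2·(-0.13504)/1.17493 + 315.6 = 219.6081, v = 478.0·(+0.08470)/1.17493 + 254.9 = 289.3580

c0=(195.66, 380.35) c1=(358.00, 396.80) c2=(386.73, 305.79) c3=(219.61, 289.36)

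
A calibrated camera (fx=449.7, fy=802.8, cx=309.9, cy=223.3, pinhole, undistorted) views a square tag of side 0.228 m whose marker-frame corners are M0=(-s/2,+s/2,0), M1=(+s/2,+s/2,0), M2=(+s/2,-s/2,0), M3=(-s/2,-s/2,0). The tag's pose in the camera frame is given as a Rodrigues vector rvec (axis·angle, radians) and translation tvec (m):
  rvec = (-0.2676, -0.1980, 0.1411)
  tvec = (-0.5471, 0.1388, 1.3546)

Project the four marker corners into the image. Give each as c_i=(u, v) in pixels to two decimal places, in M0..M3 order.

c0=(78.53, 364.31) c1=(159.51, 382.51) c2=(174.39, 251.10) c3=(97.56, 229.90)

Intrinsics K: fx=449.7, fy=802.8, cx=309.9, cy=223.3
Marker side s = 0.228 m; corners in marker frame (Z=0):
  M0 = (-0.1140, +0.1140, 0)
  M1 = (+0.1140, +0.1140, 0)
  M2 = (+0.1140, -0.1140, 0)
  M3 = (-0.1140, -0.1140, 0)
rvec = (-0.2676, -0.1980, 0.1411), |rvec| = θ = 0.36156 rad = 20.716°
Rodrigues: sinθ=0.35373, 1−cosθ=0.06465; R = I + sinθ·[k]× + (1−cosθ)·[k]×²:
    [+0.97076 -0.11184 -0.21239]
    [+0.16425 +0.95474 +0.24799]
    [+0.17504 -0.27563 +0.94519]
t = (-0.5471, 0.1388, 1.3546) m
M0: Pc = R·M0+t = (-0.67052, +0.22892, +1.30322); u = 449.7·(-0.67052)/1.30322 + 309.9 = 78.5266, v = 802.8·(+0.22892)/1.30322 + 223.3 = 364.3143
M1: Pc = R·M1+t = (-0.44918, +0.26636, +1.34313); u = 449.7·(-0.44918)/1.34313 + 309.9 = 159.5073, v = 802.8·(+0.26636)/1.34313 + 223.3 = 382.5080
M2: Pc = R·M2+t = (-0.42368, +0.04868, +1.40598); u = 449.7·(-0.42368)/1.40598 + 309.9 = 174.3854, v = 802.8·(+0.04868)/1.40598 + 223.3 = 251.0985
M3: Pc = R·M3+t = (-0.64502, +0.01124, +1.36607); u = 449.7·(-0.64502)/1.36607 + 309.9 = 97.5647, v = 802.8·(+0.01124)/1.36607 + 223.3 = 229.9027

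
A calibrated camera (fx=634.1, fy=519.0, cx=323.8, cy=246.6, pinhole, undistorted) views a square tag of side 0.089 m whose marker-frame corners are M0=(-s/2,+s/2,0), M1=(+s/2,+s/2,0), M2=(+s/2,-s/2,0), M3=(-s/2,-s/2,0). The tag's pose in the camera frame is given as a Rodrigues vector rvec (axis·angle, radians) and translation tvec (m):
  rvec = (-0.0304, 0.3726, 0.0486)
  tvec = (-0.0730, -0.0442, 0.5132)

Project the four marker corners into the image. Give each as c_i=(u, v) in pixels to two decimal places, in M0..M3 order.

c0=(183.71, 244.99) c1=(280.38, 248.79) c2=(286.56, 156.16) c3=(189.85, 158.05)

Intrinsics K: fx=634.1, fy=519.0, cx=323.8, cy=246.6
Marker side s = 0.089 m; corners in marker frame (Z=0):
  M0 = (-0.0445, +0.0445, 0)
  M1 = (+0.0445, +0.0445, 0)
  M2 = (+0.0445, -0.0445, 0)
  M3 = (-0.0445, -0.0445, 0)
rvec = (-0.0304, 0.3726, 0.0486), |rvec| = θ = 0.37698 rad = 21.600°
Rodrigues: sinθ=0.36812, 1−cosθ=0.07022; R = I + sinθ·[k]× + (1−cosθ)·[k]×²:
    [+0.93024 -0.05305 +0.36311]
    [+0.04186 +0.99838 +0.03863]
    [-0.36457 -0.02074 +0.93095]
t = (-0.0730, -0.0442, 0.5132) m
M0: Pc = R·M0+t = (-0.11676, -0.00164, +0.52850); u = 634.1·(-0.11676)/0.52850 + 323.8 = 183.7145, v = 519.0·(-0.00164)/0.52850 + 246.6 = 244.9944
M1: Pc = R·M1+t = (-0.03397, +0.00209, +0.49605); u = 634.1·(-0.03397)/0.49605 + 323.8 = 280.3824, v = 519.0·(+0.00209)/0.49605 + 246.6 = 248.7872
M2: Pc = R·M2+t = (-0.02924, -0.08676, +0.49790); u = 634.1·(-0.02924)/0.49790 + 323.8 = 286.5568, v = 519.0·(-0.08676)/0.49790 + 246.6 = 156.1580
M3: Pc = R·M3+t = (-0.11203, -0.09049, +0.53035); u = 634.1·(-0.11203)/0.53035 + 323.8 = 189.8476, v = 519.0·(-0.09049)/0.53035 + 246.6 = 158.0454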